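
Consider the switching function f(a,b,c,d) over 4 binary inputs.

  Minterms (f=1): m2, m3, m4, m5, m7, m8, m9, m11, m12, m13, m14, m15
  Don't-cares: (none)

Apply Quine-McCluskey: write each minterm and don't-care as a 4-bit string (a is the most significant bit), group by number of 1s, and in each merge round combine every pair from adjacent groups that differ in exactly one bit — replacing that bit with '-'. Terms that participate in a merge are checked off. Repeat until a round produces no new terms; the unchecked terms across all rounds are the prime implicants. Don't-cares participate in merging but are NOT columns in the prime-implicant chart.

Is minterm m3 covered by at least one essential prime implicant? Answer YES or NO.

size-2^0 implicants → 0010(✓)  0011(✓)  0100(✓)  0101(✓)  0111(✓)  1000(✓)  1001(✓)  1011(✓)  1100(✓)  1101(✓)  1110(✓)  1111(✓)
size-2^1 implicants → -011(✓)  -100(✓)  -101(✓)  -111(✓)  0-11(✓)  001-  01-1(✓)  010-(✓)  1-00(✓)  1-01(✓)  1-11(✓)  10-1(✓)  100-(✓)  11-0(✓)  11-1(✓)  110-(✓)  111-(✓)
size-2^2 implicants → --11  -1-1  -10-  1--1  1-0-  11--
Unchecked terms (primes): --11, -1-1, -10-, 001-, 1--1, 1-0-, 11--
Minterm coverage:
  m2 ⊆ 001- [E]
  m3 ⊆ --11,001-
  m4 ⊆ -10- [E]
  m5 ⊆ -1-1,-10-
  m7 ⊆ --11,-1-1
  m8 ⊆ 1-0- [E]
  m9 ⊆ 1--1,1-0-
  m11 ⊆ --11,1--1
  m12 ⊆ -10-,1-0-,11--
  m13 ⊆ -1-1,-10-,1--1,1-0-,11--
  m14 ⊆ 11-- [E]
  m15 ⊆ --11,-1-1,1--1,11--
E = {-10-, 001-, 1-0-, 11--}

YES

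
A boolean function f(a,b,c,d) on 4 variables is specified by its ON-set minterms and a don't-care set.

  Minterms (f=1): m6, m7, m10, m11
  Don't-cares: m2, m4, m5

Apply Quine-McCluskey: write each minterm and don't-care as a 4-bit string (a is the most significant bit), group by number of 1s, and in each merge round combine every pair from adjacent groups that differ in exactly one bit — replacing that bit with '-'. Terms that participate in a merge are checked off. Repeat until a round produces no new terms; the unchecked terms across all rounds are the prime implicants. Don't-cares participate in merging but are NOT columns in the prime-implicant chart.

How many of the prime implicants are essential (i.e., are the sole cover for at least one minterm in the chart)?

Round 0: 0010✓ 0100✓ 0101✓ 0110✓ 0111✓ 1010✓ 1011✓
Round 1: -010 0-10 01-0✓ 01-1✓ 010-✓ 011-✓ 101-
Round 2: 01--
PIs = {-010, 0-10, 01--, 101-}
Coverage chart:
  m6: 0-10,01--
  m7: 01-- ←essential
  m10: -010,101-
  m11: 101- ←essential
Essential: 01--, 101-

2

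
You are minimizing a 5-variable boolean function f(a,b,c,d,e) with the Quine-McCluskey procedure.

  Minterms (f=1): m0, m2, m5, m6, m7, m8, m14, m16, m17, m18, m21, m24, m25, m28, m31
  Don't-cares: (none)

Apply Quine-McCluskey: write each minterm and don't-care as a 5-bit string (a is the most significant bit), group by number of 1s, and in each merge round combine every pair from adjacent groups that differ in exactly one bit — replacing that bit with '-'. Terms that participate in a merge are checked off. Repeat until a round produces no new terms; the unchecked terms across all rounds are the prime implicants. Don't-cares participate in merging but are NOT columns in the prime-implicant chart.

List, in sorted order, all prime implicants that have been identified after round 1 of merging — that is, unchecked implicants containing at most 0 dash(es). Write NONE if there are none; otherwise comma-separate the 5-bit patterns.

Round 0: 00000✓ 00010✓ 00101✓ 00110✓ 00111✓ 01000✓ 01110✓ 10000✓ 10001✓ 10010✓ 10101✓ 11000✓ 11001✓ 11100✓ 11111
Round 1: -0000✓ -0010✓ -0101 -1000✓ 0-000✓ 0-110 00-10 000-0✓ 001-1 0011- 1-000✓ 1-001✓ 10-01 100-0✓ 1000-✓ 11-00 1100-✓
Round 2: --000 -00-0 1-00-
PIs = {--000, -00-0, -0101, 0-110, 00-10, 001-1, 0011-, 1-00-, 10-01, 11-00, 11111}

11111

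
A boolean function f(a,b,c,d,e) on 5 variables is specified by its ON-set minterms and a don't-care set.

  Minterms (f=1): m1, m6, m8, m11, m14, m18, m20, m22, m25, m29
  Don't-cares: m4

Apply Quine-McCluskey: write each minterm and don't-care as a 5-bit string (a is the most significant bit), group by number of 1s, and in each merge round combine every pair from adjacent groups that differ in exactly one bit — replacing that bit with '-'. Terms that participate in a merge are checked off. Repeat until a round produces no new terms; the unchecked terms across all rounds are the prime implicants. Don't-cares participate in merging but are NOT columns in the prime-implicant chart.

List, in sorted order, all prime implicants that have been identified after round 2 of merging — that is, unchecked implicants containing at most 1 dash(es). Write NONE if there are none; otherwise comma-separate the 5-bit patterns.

[col 0] 00001, 00100*, 00110*, 01000, 01011, 01110*, 10010*, 10100*, 10110*, 11001*, 11101*
[col 1] -0100*, -0110*, 0-110, 001-0*, 10-10, 101-0*, 11-01
[col 2] -01-0
Prime implicants: -01-0, 0-110, 00001, 01000, 01011, 10-10, 11-01

0-110, 00001, 01000, 01011, 10-10, 11-01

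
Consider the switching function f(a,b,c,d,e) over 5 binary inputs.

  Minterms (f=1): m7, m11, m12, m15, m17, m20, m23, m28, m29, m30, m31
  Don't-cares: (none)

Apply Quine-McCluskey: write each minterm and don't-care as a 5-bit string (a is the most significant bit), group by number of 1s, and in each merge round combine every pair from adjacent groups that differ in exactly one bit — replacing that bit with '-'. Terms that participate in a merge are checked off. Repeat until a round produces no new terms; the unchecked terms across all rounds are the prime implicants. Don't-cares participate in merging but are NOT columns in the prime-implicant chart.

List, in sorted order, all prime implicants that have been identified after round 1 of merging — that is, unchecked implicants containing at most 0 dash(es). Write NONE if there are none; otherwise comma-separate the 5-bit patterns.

10001

[col 0] 00111*, 01011*, 01100*, 01111*, 10001, 10100*, 10111*, 11100*, 11101*, 11110*, 11111*
[col 1] -0111*, -1100, -1111*, 0-111*, 01-11, 1-100, 1-111*, 111-0*, 111-1*, 1110-*, 1111-*
[col 2] --111, 111--
Prime implicants: --111, -1100, 01-11, 1-100, 10001, 111--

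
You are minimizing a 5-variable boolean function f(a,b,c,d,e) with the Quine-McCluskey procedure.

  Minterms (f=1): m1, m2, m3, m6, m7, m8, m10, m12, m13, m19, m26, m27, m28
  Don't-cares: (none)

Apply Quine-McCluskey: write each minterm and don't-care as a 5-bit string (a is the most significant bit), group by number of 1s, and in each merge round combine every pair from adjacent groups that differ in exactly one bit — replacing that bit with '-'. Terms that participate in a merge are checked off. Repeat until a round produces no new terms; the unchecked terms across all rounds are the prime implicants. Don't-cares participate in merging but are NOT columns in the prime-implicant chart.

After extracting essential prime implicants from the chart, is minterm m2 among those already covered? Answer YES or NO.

YES

size-2^0 implicants → 00001(✓)  00010(✓)  00011(✓)  00110(✓)  00111(✓)  01000(✓)  01010(✓)  01100(✓)  01101(✓)  10011(✓)  11010(✓)  11011(✓)  11100(✓)
size-2^1 implicants → -0011  -1010  -1100  0-010  00-10(✓)  00-11(✓)  000-1  0001-(✓)  0011-(✓)  01-00  010-0  0110-  1-011  1101-
size-2^2 implicants → 00-1-
Unchecked terms (primes): -0011, -1010, -1100, 0-010, 00-1-, 000-1, 01-00, 010-0, 0110-, 1-011, 1101-
Minterm coverage:
  m1 ⊆ 000-1 [E]
  m2 ⊆ 0-010,00-1-
  m3 ⊆ -0011,00-1-,000-1
  m6 ⊆ 00-1- [E]
  m7 ⊆ 00-1- [E]
  m8 ⊆ 01-00,010-0
  m10 ⊆ -1010,0-010,010-0
  m12 ⊆ -1100,01-00,0110-
  m13 ⊆ 0110- [E]
  m19 ⊆ -0011,1-011
  m26 ⊆ -1010,1101-
  m27 ⊆ 1-011,1101-
  m28 ⊆ -1100 [E]
E = {-1100, 00-1-, 000-1, 0110-}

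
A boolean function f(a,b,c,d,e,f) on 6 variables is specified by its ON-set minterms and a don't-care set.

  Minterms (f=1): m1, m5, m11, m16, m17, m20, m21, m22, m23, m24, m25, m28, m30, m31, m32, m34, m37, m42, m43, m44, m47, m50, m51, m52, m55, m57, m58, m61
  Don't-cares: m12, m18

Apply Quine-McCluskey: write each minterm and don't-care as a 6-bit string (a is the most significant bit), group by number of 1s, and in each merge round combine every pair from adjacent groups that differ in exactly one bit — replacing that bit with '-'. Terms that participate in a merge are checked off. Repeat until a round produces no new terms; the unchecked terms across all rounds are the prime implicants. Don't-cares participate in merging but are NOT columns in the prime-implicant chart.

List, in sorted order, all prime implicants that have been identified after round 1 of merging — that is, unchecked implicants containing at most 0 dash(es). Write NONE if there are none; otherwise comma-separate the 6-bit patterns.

Round 0: 000001✓ 000101✓ 001011✓ 001100✓ 010000✓ 010001✓ 010010✓ 010100✓ 010101✓ 010110✓ 010111✓ 011000✓ 011001✓ 011100✓ 011110✓ 011111✓ 100000✓ 100010✓ 100101✓ 101010✓ 101011✓ 101100✓ 101111✓ 110010✓ 110011✓ 110100✓ 110111✓ 111001✓ 111010✓ 111101✓
Round 1: -00101 -01011 -01100 -10010 -10100 -10111 -11001 0-0001✓ 0-0101✓ 0-1100 000-01✓ 01-000✓ 01-001✓ 01-100✓ 01-110✓ 01-111✓ 010-00✓ 010-01✓ 010-10✓ 0100-0✓ 01000-✓ 0101-0✓ 0101-1✓ 01010-✓ 01011-✓ 011-00✓ 01100-✓ 0111-0✓ 01111-✓ 1-0010✓ 1-1010✓ 10-010✓ 1000-0 101-11 10101- 11-010✓ 110-11 11001- 111-01
Round 2: 0-0-01 01--00 01-00- 01-1-0 01-11- 010--0 010-0- 0101-- 1--010
PIs = {-00101, -01011, -01100, -10010, -10100, -10111, -11001, 0-0-01, 0-1100, 01--00, 01-00-, 01-1-0, 01-11-, 010--0, 010-0-, 0101--, 1--010, 1000-0, 101-11, 10101-, 110-11, 11001-, 111-01}

NONE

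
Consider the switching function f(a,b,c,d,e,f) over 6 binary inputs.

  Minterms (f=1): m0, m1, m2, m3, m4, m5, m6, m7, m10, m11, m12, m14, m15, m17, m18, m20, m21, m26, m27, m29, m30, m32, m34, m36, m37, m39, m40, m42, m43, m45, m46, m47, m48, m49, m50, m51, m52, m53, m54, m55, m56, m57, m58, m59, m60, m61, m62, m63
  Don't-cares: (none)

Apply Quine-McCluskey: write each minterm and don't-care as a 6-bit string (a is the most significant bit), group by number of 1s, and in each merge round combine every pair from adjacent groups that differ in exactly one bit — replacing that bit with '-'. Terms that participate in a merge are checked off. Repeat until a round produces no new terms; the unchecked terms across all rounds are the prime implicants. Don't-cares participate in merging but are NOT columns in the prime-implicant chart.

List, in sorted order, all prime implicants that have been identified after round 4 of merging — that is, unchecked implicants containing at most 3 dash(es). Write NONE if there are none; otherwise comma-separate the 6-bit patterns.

size-2^0 implicants → 000000(✓)  000001(✓)  000010(✓)  000011(✓)  000100(✓)  000101(✓)  000110(✓)  000111(✓)  001010(✓)  001011(✓)  001100(✓)  001110(✓)  001111(✓)  010001(✓)  010010(✓)  010100(✓)  010101(✓)  011010(✓)  011011(✓)  011101(✓)  011110(✓)  100000(✓)  100010(✓)  100100(✓)  100101(✓)  100111(✓)  101000(✓)  101010(✓)  101011(✓)  101101(✓)  101110(✓)  101111(✓)  110000(✓)  110001(✓)  110010(✓)  110011(✓)  110100(✓)  110101(✓)  110110(✓)  110111(✓)  111000(✓)  111001(✓)  111010(✓)  111011(✓)  111100(✓)  111101(✓)  111110(✓)  111111(✓)
size-2^1 implicants → -00000(✓)  -00010(✓)  -00100(✓)  -00101(✓)  -00111(✓)  -01010(✓)  -01011(✓)  -01110(✓)  -01111(✓)  -10001(✓)  -10010(✓)  -10100(✓)  -10101(✓)  -11010(✓)  -11011(✓)  -11101(✓)  -11110(✓)  0-0001(✓)  0-0010(✓)  0-0100(✓)  0-0101(✓)  0-1010(✓)  0-1011(✓)  0-1110(✓)  00-010(✓)  00-011(✓)  00-100(✓)  00-110(✓)  00-111(✓)  000-00(✓)  000-01(✓)  000-10(✓)  000-11(✓)  0000-0(✓)  0000-1(✓)  00000-(✓)  00001-(✓)  0001-0(✓)  0001-1(✓)  00010-(✓)  00011-(✓)  001-10(✓)  001-11(✓)  00101-(✓)  0011-0(✓)  00111-(✓)  01-010(✓)  01-101(✓)  010-01(✓)  01010-(✓)  011-10(✓)  01101-(✓)  1-0000(✓)  1-0010(✓)  1-0100(✓)  1-0101(✓)  1-0111(✓)  1-1000(✓)  1-1010(✓)  1-1011(✓)  1-1101(✓)  1-1110(✓)  1-1111(✓)  10-000(✓)  10-010(✓)  10-101(✓)  10-111(✓)  100-00(✓)  1000-0(✓)  1001-1(✓)  10010-(✓)  101-10(✓)  101-11(✓)  1010-0(✓)  10101-(✓)  1011-1(✓)  10111-(✓)  11-000(✓)  11-001(✓)  11-010(✓)  11-011(✓)  11-100(✓)  11-101(✓)  11-110(✓)  11-111(✓)  110-00(✓)  110-01(✓)  110-10(✓)  110-11(✓)  1100-0(✓)  1100-1(✓)  11000-(✓)  11001-(✓)  1101-0(✓)  1101-1(✓)  11010-(✓)  11011-(✓)  111-00(✓)  111-01(✓)  111-10(✓)  111-11(✓)  1110-0(✓)  1110-1(✓)  11100-(✓)  11101-(✓)  1111-0(✓)  1111-1(✓)  11110-(✓)  11111-(✓)
size-2^2 implicants → --0010(✓)  --0100(✓)  --0101(✓)  --1010(✓)  --1011(✓)  --1110(✓)  -0-010(✓)  -0-111  -00-00  -000-0  -001-1  -0010-(✓)  -01-10(✓)  -01-11(✓)  -0101-(✓)  -0111-(✓)  -1-010(✓)  -1-101  -10-01  -1010-(✓)  -11-10(✓)  -1101-(✓)  0--010(✓)  0-0-01  0-010-(✓)  0-1-10(✓)  0-101-(✓)  00--10(✓)  00--11(✓)  00-01-(✓)  00-1-0  00-11-(✓)  000--0(✓)  000--1(✓)  000-0-(✓)  000-1-(✓)  0000--(✓)  0001--(✓)  001-1-(✓)  1--000(✓)  1--010(✓)  1--101(✓)  1--111(✓)  1-0-00  1-00-0(✓)  1-01-1(✓)  1-010-(✓)  1-1-10(✓)  1-1-11(✓)  1-10-0(✓)  1-101-(✓)  1-11-1(✓)  1-111-(✓)  10-0-0(✓)  10-1-1(✓)  101-1-(✓)  11--00(✓)  11--01(✓)  11--10(✓)  11--11(✓)  11-0-0(✓)  11-0-1(✓)  11-00-(✓)  11-01-(✓)  11-1-0(✓)  11-1-1(✓)  11-10-(✓)  11-11-(✓)  110--0(✓)  110--1(✓)  110-0-(✓)  110-1-(✓)  1100--(✓)  1101--(✓)  111--0(✓)  111--1(✓)  111-0-(✓)  111-1-(✓)  1110--(✓)  1111--(✓)
size-2^3 implicants → ---010  --010-  --1-10  --101-  -01-1-  00--1-  000---  1--0-0  1--1-1  1-1-1-  11---0(✓)  11---1(✓)  11--0-(✓)  11--1-(✓)  11-0--(✓)  11-1--(✓)  110---(✓)  111---(✓)
size-2^4 implicants → 11----
Unchecked terms (primes): ---010, --010-, --1-10, --101-, -0-111, -00-00, -000-0, -001-1, -01-1-, -1-101, -10-01, 0-0-01, 00--1-, 00-1-0, 000---, 1--0-0, 1--1-1, 1-0-00, 1-1-1-, 11----

---010, --010-, --1-10, --101-, -0-111, -00-00, -000-0, -001-1, -01-1-, -1-101, -10-01, 0-0-01, 00--1-, 00-1-0, 000---, 1--0-0, 1--1-1, 1-0-00, 1-1-1-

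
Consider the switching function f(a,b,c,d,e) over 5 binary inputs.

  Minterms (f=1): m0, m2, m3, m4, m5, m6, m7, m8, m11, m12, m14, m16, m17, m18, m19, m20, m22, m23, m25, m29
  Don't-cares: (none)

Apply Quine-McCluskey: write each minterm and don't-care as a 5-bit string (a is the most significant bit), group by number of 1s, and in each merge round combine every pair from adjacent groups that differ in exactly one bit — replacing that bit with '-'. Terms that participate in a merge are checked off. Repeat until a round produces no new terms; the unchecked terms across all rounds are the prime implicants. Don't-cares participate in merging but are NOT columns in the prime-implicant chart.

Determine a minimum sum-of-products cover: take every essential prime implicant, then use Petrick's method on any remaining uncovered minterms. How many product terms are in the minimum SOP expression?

8

size-2^0 implicants → 00000(✓)  00010(✓)  00011(✓)  00100(✓)  00101(✓)  00110(✓)  00111(✓)  01000(✓)  01011(✓)  01100(✓)  01110(✓)  10000(✓)  10001(✓)  10010(✓)  10011(✓)  10100(✓)  10110(✓)  10111(✓)  11001(✓)  11101(✓)
size-2^1 implicants → -0000(✓)  -0010(✓)  -0011(✓)  -0100(✓)  -0110(✓)  -0111(✓)  0-000(✓)  0-011  0-100(✓)  0-110(✓)  00-00(✓)  00-10(✓)  00-11(✓)  000-0(✓)  0001-(✓)  001-0(✓)  001-1(✓)  0010-(✓)  0011-(✓)  01-00(✓)  011-0(✓)  1-001  10-00(✓)  10-10(✓)  10-11(✓)  100-0(✓)  100-1(✓)  1000-(✓)  1001-(✓)  101-0(✓)  1011-(✓)  11-01
size-2^2 implicants → -0-00(✓)  -0-10(✓)  -0-11(✓)  -00-0(✓)  -001-(✓)  -01-0(✓)  -011-(✓)  0--00  0-1-0  00--0(✓)  00-1-(✓)  001--  10--0(✓)  10-1-(✓)  100--
size-2^3 implicants → -0--0  -0-1-
Unchecked terms (primes): -0--0, -0-1-, 0--00, 0-011, 0-1-0, 001--, 1-001, 100--, 11-01
Minterm coverage:
  m0 ⊆ -0--0,0--00
  m2 ⊆ -0--0,-0-1-
  m3 ⊆ -0-1-,0-011
  m4 ⊆ -0--0,0--00,0-1-0,001--
  m5 ⊆ 001-- [E]
  m6 ⊆ -0--0,-0-1-,0-1-0,001--
  m7 ⊆ -0-1-,001--
  m8 ⊆ 0--00 [E]
  m11 ⊆ 0-011 [E]
  m12 ⊆ 0--00,0-1-0
  m14 ⊆ 0-1-0 [E]
  m16 ⊆ -0--0,100--
  m17 ⊆ 1-001,100--
  m18 ⊆ -0--0,-0-1-,100--
  m19 ⊆ -0-1-,100--
  m20 ⊆ -0--0 [E]
  m22 ⊆ -0--0,-0-1-
  m23 ⊆ -0-1- [E]
  m25 ⊆ 1-001,11-01
  m29 ⊆ 11-01 [E]
E = {-0--0, -0-1-, 0--00, 0-011, 0-1-0, 001--, 11-01}
Petrick residual → 1-001
Cover = b'e' + b'd + a'd'e' + a'c'de + a'ce' + a'b'c + ac'd'e + abd'e  |cover|=8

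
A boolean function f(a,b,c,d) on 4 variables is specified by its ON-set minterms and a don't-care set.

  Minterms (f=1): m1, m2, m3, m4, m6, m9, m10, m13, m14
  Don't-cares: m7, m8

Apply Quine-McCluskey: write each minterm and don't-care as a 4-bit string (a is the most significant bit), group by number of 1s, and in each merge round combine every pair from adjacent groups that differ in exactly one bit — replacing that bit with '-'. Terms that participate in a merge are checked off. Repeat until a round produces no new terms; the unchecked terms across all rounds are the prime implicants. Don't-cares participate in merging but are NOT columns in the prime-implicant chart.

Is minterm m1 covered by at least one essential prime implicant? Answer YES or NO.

NO

size-2^0 implicants → 0001(✓)  0010(✓)  0011(✓)  0100(✓)  0110(✓)  0111(✓)  1000(✓)  1001(✓)  1010(✓)  1101(✓)  1110(✓)
size-2^1 implicants → -001  -010(✓)  -110(✓)  0-10(✓)  0-11(✓)  00-1  001-(✓)  01-0  011-(✓)  1-01  1-10(✓)  10-0  100-
size-2^2 implicants → --10  0-1-
Unchecked terms (primes): --10, -001, 0-1-, 00-1, 01-0, 1-01, 10-0, 100-
Minterm coverage:
  m1 ⊆ -001,00-1
  m2 ⊆ --10,0-1-
  m3 ⊆ 0-1-,00-1
  m4 ⊆ 01-0 [E]
  m6 ⊆ --10,0-1-,01-0
  m9 ⊆ -001,1-01,100-
  m10 ⊆ --10,10-0
  m13 ⊆ 1-01 [E]
  m14 ⊆ --10 [E]
E = {--10, 01-0, 1-01}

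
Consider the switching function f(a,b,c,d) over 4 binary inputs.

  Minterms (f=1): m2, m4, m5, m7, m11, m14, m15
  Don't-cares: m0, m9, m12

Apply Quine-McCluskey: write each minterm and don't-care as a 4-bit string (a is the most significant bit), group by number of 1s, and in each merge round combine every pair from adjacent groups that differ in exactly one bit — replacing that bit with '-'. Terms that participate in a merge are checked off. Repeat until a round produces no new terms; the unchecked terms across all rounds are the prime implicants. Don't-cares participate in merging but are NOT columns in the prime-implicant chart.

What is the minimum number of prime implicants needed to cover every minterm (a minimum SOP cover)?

[col 0] 0000*, 0010*, 0100*, 0101*, 0111*, 1001*, 1011*, 1100*, 1110*, 1111*
[col 1] -100, -111, 0-00, 00-0, 01-1, 010-, 1-11, 10-1, 11-0, 111-
Prime implicants: -100, -111, 0-00, 00-0, 01-1, 010-, 1-11, 10-1, 11-0, 111-
PI chart (minterm → PIs covering it):
  2 | 00-0  (sole → essential)
  4 | -100,0-00,010-
  5 | 01-1,010-
  7 | -111,01-1
  11 | 1-11,10-1
  14 | 11-0,111-
  15 | -111,1-11,111-
Essential prime implicants: 00-0
Petrick residual → -100, 01-1, 1-11, 11-0
Minimum SOP uses 5 PIs: bc'd' + a'b'd' + a'bd + acd + abd'

5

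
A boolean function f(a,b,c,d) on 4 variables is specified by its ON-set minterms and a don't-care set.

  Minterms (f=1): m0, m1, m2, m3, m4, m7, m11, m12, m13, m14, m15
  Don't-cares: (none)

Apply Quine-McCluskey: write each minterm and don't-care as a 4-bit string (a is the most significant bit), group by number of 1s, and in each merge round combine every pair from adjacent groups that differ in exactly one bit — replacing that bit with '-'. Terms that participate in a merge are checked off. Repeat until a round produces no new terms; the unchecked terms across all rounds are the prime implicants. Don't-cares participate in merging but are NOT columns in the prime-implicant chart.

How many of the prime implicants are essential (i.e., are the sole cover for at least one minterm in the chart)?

3

Round 0: 0000✓ 0001✓ 0010✓ 0011✓ 0100✓ 0111✓ 1011✓ 1100✓ 1101✓ 1110✓ 1111✓
Round 1: -011✓ -100 -111✓ 0-00 0-11✓ 00-0✓ 00-1✓ 000-✓ 001-✓ 1-11✓ 11-0✓ 11-1✓ 110-✓ 111-✓
Round 2: --11 00-- 11--
PIs = {--11, -100, 0-00, 00--, 11--}
Coverage chart:
  m0: 0-00,00--
  m1: 00-- ←essential
  m2: 00-- ←essential
  m3: --11,00--
  m4: -100,0-00
  m7: --11 ←essential
  m11: --11 ←essential
  m12: -100,11--
  m13: 11-- ←essential
  m14: 11-- ←essential
  m15: --11,11--
Essential: --11, 00--, 11--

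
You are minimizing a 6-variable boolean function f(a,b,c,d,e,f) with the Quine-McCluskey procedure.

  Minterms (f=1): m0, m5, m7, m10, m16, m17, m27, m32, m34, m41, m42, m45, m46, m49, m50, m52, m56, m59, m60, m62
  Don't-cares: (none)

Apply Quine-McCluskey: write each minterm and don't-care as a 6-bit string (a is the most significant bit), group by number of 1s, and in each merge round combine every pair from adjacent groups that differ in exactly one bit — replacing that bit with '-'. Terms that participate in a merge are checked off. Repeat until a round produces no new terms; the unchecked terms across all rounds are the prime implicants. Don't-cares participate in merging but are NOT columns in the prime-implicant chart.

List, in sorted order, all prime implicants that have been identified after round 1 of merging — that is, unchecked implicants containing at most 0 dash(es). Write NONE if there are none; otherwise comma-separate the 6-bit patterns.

size-2^0 implicants → 000000(✓)  000101(✓)  000111(✓)  001010(✓)  010000(✓)  010001(✓)  011011(✓)  100000(✓)  100010(✓)  101001(✓)  101010(✓)  101101(✓)  101110(✓)  110001(✓)  110010(✓)  110100(✓)  111000(✓)  111011(✓)  111100(✓)  111110(✓)
size-2^1 implicants → -00000  -01010  -10001  -11011  0-0000  0001-1  01000-  1-0010  1-1110  10-010  1000-0  101-01  101-10  11-100  111-00  1111-0
Unchecked terms (primes): -00000, -01010, -10001, -11011, 0-0000, 0001-1, 01000-, 1-0010, 1-1110, 10-010, 1000-0, 101-01, 101-10, 11-100, 111-00, 1111-0

NONE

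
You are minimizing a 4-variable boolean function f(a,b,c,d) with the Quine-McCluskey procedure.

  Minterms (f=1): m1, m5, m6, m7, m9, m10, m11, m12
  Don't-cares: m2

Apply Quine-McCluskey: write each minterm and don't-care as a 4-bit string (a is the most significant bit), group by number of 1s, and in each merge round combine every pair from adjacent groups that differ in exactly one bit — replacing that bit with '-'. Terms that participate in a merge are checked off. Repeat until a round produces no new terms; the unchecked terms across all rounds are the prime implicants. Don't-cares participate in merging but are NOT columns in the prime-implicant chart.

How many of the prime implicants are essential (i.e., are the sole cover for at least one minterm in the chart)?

Round 0: 0001✓ 0010✓ 0101✓ 0110✓ 0111✓ 1001✓ 1010✓ 1011✓ 1100
Round 1: -001 -010 0-01 0-10 01-1 011- 10-1 101-
PIs = {-001, -010, 0-01, 0-10, 01-1, 011-, 10-1, 101-, 1100}
Coverage chart:
  m1: -001,0-01
  m5: 0-01,01-1
  m6: 0-10,011-
  m7: 01-1,011-
  m9: -001,10-1
  m10: -010,101-
  m11: 10-1,101-
  m12: 1100 ←essential
Essential: 1100

1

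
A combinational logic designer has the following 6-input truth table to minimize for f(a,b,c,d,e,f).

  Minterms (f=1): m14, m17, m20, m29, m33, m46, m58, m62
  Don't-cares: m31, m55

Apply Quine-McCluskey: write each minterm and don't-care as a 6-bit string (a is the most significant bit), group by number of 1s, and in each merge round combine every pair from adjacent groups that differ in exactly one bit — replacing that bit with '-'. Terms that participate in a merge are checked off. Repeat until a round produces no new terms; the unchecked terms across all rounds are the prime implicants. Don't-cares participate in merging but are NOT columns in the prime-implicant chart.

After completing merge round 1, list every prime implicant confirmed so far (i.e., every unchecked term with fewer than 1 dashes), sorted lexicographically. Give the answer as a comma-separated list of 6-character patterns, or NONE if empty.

[col 0] 001110*, 010001, 010100, 011101*, 011111*, 100001, 101110*, 110111, 111010*, 111110*
[col 1] -01110, 0111-1, 1-1110, 111-10
Prime implicants: -01110, 010001, 010100, 0111-1, 1-1110, 100001, 110111, 111-10

010001, 010100, 100001, 110111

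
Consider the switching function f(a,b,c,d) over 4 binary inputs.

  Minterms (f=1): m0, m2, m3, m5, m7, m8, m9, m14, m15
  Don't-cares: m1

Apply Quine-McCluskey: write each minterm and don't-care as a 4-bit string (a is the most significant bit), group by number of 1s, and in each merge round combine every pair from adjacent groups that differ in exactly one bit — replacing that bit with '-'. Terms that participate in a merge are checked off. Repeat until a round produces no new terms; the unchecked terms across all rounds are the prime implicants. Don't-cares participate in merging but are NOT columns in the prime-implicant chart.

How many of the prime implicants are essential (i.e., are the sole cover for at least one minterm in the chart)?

[col 0] 0000*, 0001*, 0010*, 0011*, 0101*, 0111*, 1000*, 1001*, 1110*, 1111*
[col 1] -000*, -001*, -111, 0-01*, 0-11*, 00-0*, 00-1*, 000-*, 001-*, 01-1*, 100-*, 111-
[col 2] -00-, 0--1, 00--
Prime implicants: -00-, -111, 0--1, 00--, 111-
PI chart (minterm → PIs covering it):
  0 | -00-,00--
  2 | 00--  (sole → essential)
  3 | 0--1,00--
  5 | 0--1  (sole → essential)
  7 | -111,0--1
  8 | -00-  (sole → essential)
  9 | -00-  (sole → essential)
  14 | 111-  (sole → essential)
  15 | -111,111-
Essential prime implicants: -00-, 0--1, 00--, 111-

4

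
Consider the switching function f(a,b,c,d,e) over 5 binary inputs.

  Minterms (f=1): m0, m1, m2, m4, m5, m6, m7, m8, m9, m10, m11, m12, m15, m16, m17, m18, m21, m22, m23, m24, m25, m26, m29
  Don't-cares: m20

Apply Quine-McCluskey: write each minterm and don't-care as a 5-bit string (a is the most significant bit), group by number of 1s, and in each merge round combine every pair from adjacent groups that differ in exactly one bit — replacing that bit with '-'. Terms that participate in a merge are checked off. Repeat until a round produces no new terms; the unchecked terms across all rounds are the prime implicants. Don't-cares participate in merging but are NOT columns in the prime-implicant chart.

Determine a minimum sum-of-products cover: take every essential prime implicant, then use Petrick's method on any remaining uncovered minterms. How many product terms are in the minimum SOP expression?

6

Round 0: 00000✓ 00001✓ 00010✓ 00100✓ 00101✓ 00110✓ 00111✓ 01000✓ 01001✓ 01010✓ 01011✓ 01100✓ 01111✓ 10000✓ 10001✓ 10010✓ 10100✓ 10101✓ 10110✓ 10111✓ 11000✓ 11001✓ 11010✓ 11101✓
Round 1: -0000✓ -0001✓ -0010✓ -0100✓ -0101✓ -0110✓ -0111✓ -1000✓ -1001✓ -1010✓ 0-000✓ 0-001✓ 0-010✓ 0-100✓ 0-111 00-00✓ 00-01✓ 00-10✓ 000-0✓ 0000-✓ 001-0✓ 001-1✓ 0010-✓ 0011-✓ 01-00✓ 01-11 010-0✓ 010-1✓ 0100-✓ 0101-✓ 1-000✓ 1-001✓ 1-010✓ 1-101✓ 10-00✓ 10-01✓ 10-10✓ 100-0✓ 1000-✓ 101-0✓ 101-1✓ 1010-✓ 1011-✓ 11-01✓ 110-0✓ 1100-✓
Round 2: --000✓ --001✓ --010✓ -0-00✓ -0-01✓ -0-10✓ -00-0✓ -000-✓ -01-0✓ -01-1✓ -010-✓ -011-✓ -10-0✓ -100-✓ 0--00 0-0-0✓ 0-00-✓ 00--0✓ 00-0-✓ 001--✓ 010-- 1--01 1-0-0✓ 1-00-✓ 10--0✓ 10-0-✓ 101--✓
Round 3: --0-0 --00- -0--0 -0-0- -01--
PIs = {--0-0, --00-, -0--0, -0-0-, -01--, 0--00, 0-111, 01-11, 010--, 1--01}
Coverage chart:
  m0: --0-0,--00-,-0--0,-0-0-,0--00
  m1: --00-,-0-0-
  m2: --0-0,-0--0
  m4: -0--0,-0-0-,-01--,0--00
  m5: -0-0-,-01--
  m6: -0--0,-01--
  m7: -01--,0-111
  m8: --0-0,--00-,0--00,010--
  m9: --00-,010--
  m10: --0-0,010--
  m11: 01-11,010--
  m12: 0--00 ←essential
  m15: 0-111,01-11
  m16: --0-0,--00-,-0--0,-0-0-
  m17: --00-,-0-0-,1--01
  m18: --0-0,-0--0
  m21: -0-0-,-01--,1--01
  m22: -0--0,-01--
  m23: -01-- ←essential
  m24: --0-0,--00-
  m25: --00-,1--01
  m26: --0-0 ←essential
  m29: 1--01 ←essential
Essential: --0-0, -01--, 0--00, 1--01
Petrick residual → --00-, 01-11
Min cover (6 terms): c'e' + c'd' + b'c + a'd'e' + a'bde + ad'e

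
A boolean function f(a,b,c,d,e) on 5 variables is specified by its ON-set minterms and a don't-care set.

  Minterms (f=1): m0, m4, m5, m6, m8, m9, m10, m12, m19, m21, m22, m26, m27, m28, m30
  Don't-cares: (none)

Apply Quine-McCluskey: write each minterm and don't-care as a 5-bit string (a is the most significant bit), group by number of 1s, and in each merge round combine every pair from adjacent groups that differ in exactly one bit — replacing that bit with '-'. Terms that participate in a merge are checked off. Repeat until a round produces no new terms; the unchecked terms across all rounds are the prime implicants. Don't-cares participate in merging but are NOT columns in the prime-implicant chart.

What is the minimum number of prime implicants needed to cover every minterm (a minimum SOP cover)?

[col 0] 00000*, 00100*, 00101*, 00110*, 01000*, 01001*, 01010*, 01100*, 10011*, 10101*, 10110*, 11010*, 11011*, 11100*, 11110*
[col 1] -0101, -0110, -1010, -1100, 0-000*, 0-100*, 00-00*, 001-0, 0010-, 01-00*, 010-0, 0100-, 1-011, 1-110, 11-10, 1101-, 111-0
[col 2] 0--00
Prime implicants: -0101, -0110, -1010, -1100, 0--00, 001-0, 0010-, 010-0, 0100-, 1-011, 1-110, 11-10, 1101-, 111-0
PI chart (minterm → PIs covering it):
  0 | 0--00  (sole → essential)
  4 | 0--00,001-0,0010-
  5 | -0101,0010-
  6 | -0110,001-0
  8 | 0--00,010-0,0100-
  9 | 0100-  (sole → essential)
  10 | -1010,010-0
  12 | -1100,0--00
  19 | 1-011  (sole → essential)
  21 | -0101  (sole → essential)
  22 | -0110,1-110
  26 | -1010,11-10,1101-
  27 | 1-011,1101-
  28 | -1100,111-0
  30 | 1-110,11-10,111-0
Essential prime implicants: -0101, 0--00, 0100-, 1-011
Petrick residual → -0110, -1010, 111-0
Minimum SOP uses 7 PIs: b'cd'e + b'cde' + bc'de' + a'd'e' + a'bc'd' + ac'de + abce'

7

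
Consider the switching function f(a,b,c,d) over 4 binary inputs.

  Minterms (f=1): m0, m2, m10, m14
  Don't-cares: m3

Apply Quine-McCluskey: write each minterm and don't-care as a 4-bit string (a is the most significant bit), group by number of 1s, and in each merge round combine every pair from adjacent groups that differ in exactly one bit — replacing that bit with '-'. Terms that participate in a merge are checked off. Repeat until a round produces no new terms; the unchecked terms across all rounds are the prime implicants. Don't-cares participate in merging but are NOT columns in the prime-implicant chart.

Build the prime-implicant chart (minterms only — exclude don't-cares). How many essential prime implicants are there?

size-2^0 implicants → 0000(✓)  0010(✓)  0011(✓)  1010(✓)  1110(✓)
size-2^1 implicants → -010  00-0  001-  1-10
Unchecked terms (primes): -010, 00-0, 001-, 1-10
Minterm coverage:
  m0 ⊆ 00-0 [E]
  m2 ⊆ -010,00-0,001-
  m10 ⊆ -010,1-10
  m14 ⊆ 1-10 [E]
E = {00-0, 1-10}

2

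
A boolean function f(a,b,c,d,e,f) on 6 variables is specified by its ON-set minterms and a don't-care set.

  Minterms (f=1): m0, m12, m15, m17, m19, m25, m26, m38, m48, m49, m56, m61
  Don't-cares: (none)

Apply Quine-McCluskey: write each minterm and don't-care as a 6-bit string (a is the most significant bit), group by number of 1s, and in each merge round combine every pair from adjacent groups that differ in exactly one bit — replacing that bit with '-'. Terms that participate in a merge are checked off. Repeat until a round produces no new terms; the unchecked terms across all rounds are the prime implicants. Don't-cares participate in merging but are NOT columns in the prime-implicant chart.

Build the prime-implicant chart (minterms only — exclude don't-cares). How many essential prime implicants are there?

9

[col 0] 000000, 001100, 001111, 010001*, 010011*, 011001*, 011010, 100110, 110000*, 110001*, 111000*, 111101
[col 1] -10001, 01-001, 0100-1, 11-000, 11000-
Prime implicants: -10001, 000000, 001100, 001111, 01-001, 0100-1, 011010, 100110, 11-000, 11000-, 111101
PI chart (minterm → PIs covering it):
  0 | 000000  (sole → essential)
  12 | 001100  (sole → essential)
  15 | 001111  (sole → essential)
  17 | -10001,01-001,0100-1
  19 | 0100-1  (sole → essential)
  25 | 01-001  (sole → essential)
  26 | 011010  (sole → essential)
  38 | 100110  (sole → essential)
  48 | 11-000,11000-
  49 | -10001,11000-
  56 | 11-000  (sole → essential)
  61 | 111101  (sole → essential)
Essential prime implicants: 000000, 001100, 001111, 01-001, 0100-1, 011010, 100110, 11-000, 111101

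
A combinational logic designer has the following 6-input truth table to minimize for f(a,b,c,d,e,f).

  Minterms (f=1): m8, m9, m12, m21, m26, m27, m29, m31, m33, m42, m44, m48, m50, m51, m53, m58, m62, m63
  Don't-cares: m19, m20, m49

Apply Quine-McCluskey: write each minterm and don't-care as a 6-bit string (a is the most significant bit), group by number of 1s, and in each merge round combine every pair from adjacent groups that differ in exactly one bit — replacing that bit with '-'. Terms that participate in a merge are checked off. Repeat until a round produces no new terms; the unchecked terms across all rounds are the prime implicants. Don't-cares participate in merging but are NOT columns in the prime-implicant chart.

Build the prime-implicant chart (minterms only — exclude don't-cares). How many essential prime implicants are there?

5

[col 0] 001000*, 001001*, 001100*, 010011*, 010100*, 010101*, 011010*, 011011*, 011101*, 011111*, 100001*, 101010*, 101100*, 110000*, 110001*, 110010*, 110011*, 110101*, 111010*, 111110*, 111111*
[col 1] -01100, -10011, -10101, -11010, -11111, 001-00, 00100-, 01-011, 01-101, 01010-, 011-11, 01101-, 0111-1, 1-0001, 1-1010, 11-010, 110-01, 1100-0*, 1100-1*, 11000-*, 11001-*, 111-10, 11111-
[col 2] 1100--
Prime implicants: -01100, -10011, -10101, -11010, -11111, 001-00, 00100-, 01-011, 01-101, 01010-, 011-11, 01101-, 0111-1, 1-0001, 1-1010, 11-010, 110-01, 1100--, 111-10, 11111-
PI chart (minterm → PIs covering it):
  8 | 001-00,00100-
  9 | 00100-  (sole → essential)
  12 | -01100,001-00
  21 | -10101,01-101,01010-
  26 | -11010,01101-
  27 | 01-011,011-11,01101-
  29 | 01-101,0111-1
  31 | -11111,011-11,0111-1
  33 | 1-0001  (sole → essential)
  42 | 1-1010  (sole → essential)
  44 | -01100  (sole → essential)
  48 | 1100--  (sole → essential)
  50 | 11-010,1100--
  51 | -10011,1100--
  53 | -10101,110-01
  58 | -11010,1-1010,11-010,111-10
  62 | 111-10,11111-
  63 | -11111,11111-
Essential prime implicants: -01100, 00100-, 1-0001, 1-1010, 1100--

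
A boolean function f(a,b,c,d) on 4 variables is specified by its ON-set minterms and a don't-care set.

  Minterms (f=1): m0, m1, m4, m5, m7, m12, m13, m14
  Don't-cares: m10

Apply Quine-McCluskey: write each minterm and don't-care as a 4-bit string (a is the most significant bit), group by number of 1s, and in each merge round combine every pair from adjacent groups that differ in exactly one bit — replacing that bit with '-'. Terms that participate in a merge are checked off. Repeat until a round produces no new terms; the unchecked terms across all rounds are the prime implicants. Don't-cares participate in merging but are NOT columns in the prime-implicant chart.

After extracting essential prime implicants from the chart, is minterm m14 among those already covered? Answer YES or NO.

[col 0] 0000*, 0001*, 0100*, 0101*, 0111*, 1010*, 1100*, 1101*, 1110*
[col 1] -100*, -101*, 0-00*, 0-01*, 000-*, 01-1, 010-*, 1-10, 11-0, 110-*
[col 2] -10-, 0-0-
Prime implicants: -10-, 0-0-, 01-1, 1-10, 11-0
PI chart (minterm → PIs covering it):
  0 | 0-0-  (sole → essential)
  1 | 0-0-  (sole → essential)
  4 | -10-,0-0-
  5 | -10-,0-0-,01-1
  7 | 01-1  (sole → essential)
  12 | -10-,11-0
  13 | -10-  (sole → essential)
  14 | 1-10,11-0
Essential prime implicants: -10-, 0-0-, 01-1

NO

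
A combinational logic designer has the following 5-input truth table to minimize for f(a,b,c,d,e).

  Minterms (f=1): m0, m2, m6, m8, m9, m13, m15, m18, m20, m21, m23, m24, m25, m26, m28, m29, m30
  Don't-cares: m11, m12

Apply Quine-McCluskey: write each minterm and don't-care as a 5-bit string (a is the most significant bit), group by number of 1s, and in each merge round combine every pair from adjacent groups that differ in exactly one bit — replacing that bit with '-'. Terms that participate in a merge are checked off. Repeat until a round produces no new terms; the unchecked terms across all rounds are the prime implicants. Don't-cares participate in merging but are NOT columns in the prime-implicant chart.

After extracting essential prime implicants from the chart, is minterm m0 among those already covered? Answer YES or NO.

Round 0: 00000✓ 00010✓ 00110✓ 01000✓ 01001✓ 01011✓ 01100✓ 01101✓ 01111✓ 10010✓ 10100✓ 10101✓ 10111✓ 11000✓ 11001✓ 11010✓ 11100✓ 11101✓ 11110✓
Round 1: -0010 -1000✓ -1001✓ -1100✓ -1101✓ 0-000 00-10 000-0 01-00✓ 01-01✓ 01-11✓ 010-1✓ 0100-✓ 011-1✓ 0110-✓ 1-010 1-100✓ 1-101✓ 101-1 1010-✓ 11-00✓ 11-01✓ 11-10✓ 110-0✓ 1100-✓ 111-0✓ 1110-✓
Round 2: -1-00✓ -1-01✓ -100-✓ -110-✓ 01--1 01-0-✓ 1-10- 11--0 11-0-✓
Round 3: -1-0-
PIs = {-0010, -1-0-, 0-000, 00-10, 000-0, 01--1, 1-010, 1-10-, 101-1, 11--0}
Coverage chart:
  m0: 0-000,000-0
  m2: -0010,00-10,000-0
  m6: 00-10 ←essential
  m8: -1-0-,0-000
  m9: -1-0-,01--1
  m13: -1-0-,01--1
  m15: 01--1 ←essential
  m18: -0010,1-010
  m20: 1-10- ←essential
  m21: 1-10-,101-1
  m23: 101-1 ←essential
  m24: -1-0-,11--0
  m25: -1-0- ←essential
  m26: 1-010,11--0
  m28: -1-0-,1-10-,11--0
  m29: -1-0-,1-10-
  m30: 11--0 ←essential
Essential: -1-0-, 00-10, 01--1, 1-10-, 101-1, 11--0

NO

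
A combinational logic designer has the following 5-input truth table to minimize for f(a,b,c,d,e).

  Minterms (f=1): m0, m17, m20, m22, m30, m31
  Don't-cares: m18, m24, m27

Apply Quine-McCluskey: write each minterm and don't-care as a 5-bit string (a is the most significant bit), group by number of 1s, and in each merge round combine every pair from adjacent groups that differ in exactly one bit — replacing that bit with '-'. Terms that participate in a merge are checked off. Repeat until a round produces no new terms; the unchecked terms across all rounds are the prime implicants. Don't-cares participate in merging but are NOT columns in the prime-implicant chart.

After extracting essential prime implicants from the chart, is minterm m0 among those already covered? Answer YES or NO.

YES

[col 0] 00000, 10001, 10010*, 10100*, 10110*, 11000, 11011*, 11110*, 11111*
[col 1] 1-110, 10-10, 101-0, 11-11, 1111-
Prime implicants: 00000, 1-110, 10-10, 10001, 101-0, 11-11, 11000, 1111-
PI chart (minterm → PIs covering it):
  0 | 00000  (sole → essential)
  17 | 10001  (sole → essential)
  20 | 101-0  (sole → essential)
  22 | 1-110,10-10,101-0
  30 | 1-110,1111-
  31 | 11-11,1111-
Essential prime implicants: 00000, 10001, 101-0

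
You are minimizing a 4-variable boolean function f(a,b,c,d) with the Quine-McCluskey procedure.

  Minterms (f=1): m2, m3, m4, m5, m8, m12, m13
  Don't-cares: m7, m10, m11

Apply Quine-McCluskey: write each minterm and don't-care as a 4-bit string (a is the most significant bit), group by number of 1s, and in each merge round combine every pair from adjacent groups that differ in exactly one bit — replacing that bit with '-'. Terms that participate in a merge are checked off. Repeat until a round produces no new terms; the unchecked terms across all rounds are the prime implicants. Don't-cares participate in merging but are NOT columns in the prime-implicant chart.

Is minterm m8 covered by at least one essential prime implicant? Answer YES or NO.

[col 0] 0010*, 0011*, 0100*, 0101*, 0111*, 1000*, 1010*, 1011*, 1100*, 1101*
[col 1] -010*, -011*, -100*, -101*, 0-11, 001-*, 01-1, 010-*, 1-00, 10-0, 101-*, 110-*
[col 2] -01-, -10-
Prime implicants: -01-, -10-, 0-11, 01-1, 1-00, 10-0
PI chart (minterm → PIs covering it):
  2 | -01-  (sole → essential)
  3 | -01-,0-11
  4 | -10-  (sole → essential)
  5 | -10-,01-1
  8 | 1-00,10-0
  12 | -10-,1-00
  13 | -10-  (sole → essential)
Essential prime implicants: -01-, -10-

NO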